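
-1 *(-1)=1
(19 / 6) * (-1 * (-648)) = 2052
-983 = -983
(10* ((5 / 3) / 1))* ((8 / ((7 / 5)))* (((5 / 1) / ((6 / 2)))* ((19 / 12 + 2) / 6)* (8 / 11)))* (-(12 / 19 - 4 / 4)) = 430000 / 16929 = 25.40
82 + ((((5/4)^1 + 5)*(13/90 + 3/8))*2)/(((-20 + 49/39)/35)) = 144223/2064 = 69.88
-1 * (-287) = 287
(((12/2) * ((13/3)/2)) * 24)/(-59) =-312/59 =-5.29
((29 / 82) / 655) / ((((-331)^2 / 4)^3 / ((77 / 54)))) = 35728 / 953579450525106390885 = 0.00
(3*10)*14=420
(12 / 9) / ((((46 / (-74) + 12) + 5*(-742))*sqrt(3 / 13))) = -0.00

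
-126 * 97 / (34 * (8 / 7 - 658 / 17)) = 14259 / 1490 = 9.57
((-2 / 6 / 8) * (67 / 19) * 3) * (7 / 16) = -469 / 2432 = -0.19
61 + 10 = 71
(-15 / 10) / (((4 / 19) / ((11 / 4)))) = -627 / 32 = -19.59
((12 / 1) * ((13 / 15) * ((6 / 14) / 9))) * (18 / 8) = 39 / 35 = 1.11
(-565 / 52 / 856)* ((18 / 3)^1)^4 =-45765 / 2782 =-16.45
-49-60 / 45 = -50.33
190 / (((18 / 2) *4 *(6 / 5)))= 475 / 108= 4.40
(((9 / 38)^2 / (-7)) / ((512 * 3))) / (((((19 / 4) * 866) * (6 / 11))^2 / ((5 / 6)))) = -605 / 700564593799168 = -0.00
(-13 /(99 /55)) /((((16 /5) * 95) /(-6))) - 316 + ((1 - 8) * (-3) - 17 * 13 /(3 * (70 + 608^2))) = -294.86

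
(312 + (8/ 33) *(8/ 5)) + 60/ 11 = 52444/ 165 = 317.84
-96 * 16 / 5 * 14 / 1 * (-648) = 13934592 / 5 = 2786918.40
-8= -8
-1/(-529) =1/529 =0.00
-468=-468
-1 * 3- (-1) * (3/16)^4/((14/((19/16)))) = -44038653/14680064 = -3.00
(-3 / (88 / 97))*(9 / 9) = -291 / 88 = -3.31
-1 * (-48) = 48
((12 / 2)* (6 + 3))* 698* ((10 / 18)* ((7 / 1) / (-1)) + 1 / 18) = -144486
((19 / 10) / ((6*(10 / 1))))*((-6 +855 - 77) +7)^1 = 14801 / 600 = 24.67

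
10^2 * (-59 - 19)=-7800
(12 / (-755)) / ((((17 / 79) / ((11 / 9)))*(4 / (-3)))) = 869 / 12835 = 0.07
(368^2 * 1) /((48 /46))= 389344 /3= 129781.33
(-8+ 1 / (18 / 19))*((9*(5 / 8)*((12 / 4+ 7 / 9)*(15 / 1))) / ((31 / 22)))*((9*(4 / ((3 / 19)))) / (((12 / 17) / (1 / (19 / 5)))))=-49671875 / 372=-133526.55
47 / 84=0.56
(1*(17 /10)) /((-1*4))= -17 /40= -0.42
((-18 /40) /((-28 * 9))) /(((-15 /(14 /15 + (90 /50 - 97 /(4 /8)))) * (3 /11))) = 31559 /378000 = 0.08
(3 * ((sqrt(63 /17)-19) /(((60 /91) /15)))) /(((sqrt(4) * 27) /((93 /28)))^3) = -7358377 /24385536 + 387283 * sqrt(119) /138184704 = -0.27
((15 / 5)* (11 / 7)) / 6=11 / 14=0.79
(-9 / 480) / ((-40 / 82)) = 123 / 3200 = 0.04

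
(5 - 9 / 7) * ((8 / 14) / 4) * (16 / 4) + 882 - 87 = 39059 / 49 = 797.12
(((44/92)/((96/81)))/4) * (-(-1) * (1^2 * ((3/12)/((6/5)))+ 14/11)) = 0.15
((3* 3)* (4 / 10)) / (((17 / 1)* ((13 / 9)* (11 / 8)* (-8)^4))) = 81 / 3111680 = 0.00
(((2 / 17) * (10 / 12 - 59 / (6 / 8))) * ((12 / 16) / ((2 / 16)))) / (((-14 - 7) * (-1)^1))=-934 / 357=-2.62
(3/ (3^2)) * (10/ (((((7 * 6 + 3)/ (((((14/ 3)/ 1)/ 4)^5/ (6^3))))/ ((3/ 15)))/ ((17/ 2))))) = 285719/ 226748160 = 0.00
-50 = -50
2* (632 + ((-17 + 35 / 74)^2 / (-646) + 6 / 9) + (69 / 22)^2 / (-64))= 25973566058791 / 20545776768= 1264.18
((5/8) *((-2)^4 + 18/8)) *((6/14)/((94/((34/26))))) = 18615/273728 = 0.07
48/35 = 1.37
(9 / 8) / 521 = 9 / 4168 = 0.00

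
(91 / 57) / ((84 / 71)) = 923 / 684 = 1.35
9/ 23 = 0.39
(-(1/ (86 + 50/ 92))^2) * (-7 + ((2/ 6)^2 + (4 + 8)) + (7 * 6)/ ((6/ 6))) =-897184/ 142635249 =-0.01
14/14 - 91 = -90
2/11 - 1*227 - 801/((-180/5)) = -204.57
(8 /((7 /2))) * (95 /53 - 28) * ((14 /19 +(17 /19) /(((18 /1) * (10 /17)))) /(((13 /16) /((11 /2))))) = -8637728 /25935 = -333.05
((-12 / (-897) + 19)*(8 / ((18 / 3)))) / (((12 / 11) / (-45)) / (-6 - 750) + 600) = 0.04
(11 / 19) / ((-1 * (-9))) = 11 / 171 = 0.06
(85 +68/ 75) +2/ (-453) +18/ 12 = 659887/ 7550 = 87.40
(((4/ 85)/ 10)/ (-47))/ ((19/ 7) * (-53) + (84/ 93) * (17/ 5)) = 434/ 610248235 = 0.00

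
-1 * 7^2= -49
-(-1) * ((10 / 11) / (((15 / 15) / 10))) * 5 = 500 / 11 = 45.45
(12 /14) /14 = 3 /49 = 0.06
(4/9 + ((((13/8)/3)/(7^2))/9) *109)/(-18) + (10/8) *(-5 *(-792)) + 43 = 951220295/190512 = 4992.97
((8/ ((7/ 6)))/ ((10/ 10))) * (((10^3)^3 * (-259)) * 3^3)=-47952000000000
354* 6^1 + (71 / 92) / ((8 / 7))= 1563761 / 736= 2124.68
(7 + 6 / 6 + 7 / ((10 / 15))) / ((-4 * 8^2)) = -37 / 512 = -0.07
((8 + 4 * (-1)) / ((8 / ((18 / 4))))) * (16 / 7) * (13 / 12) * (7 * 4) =156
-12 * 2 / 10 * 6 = -14.40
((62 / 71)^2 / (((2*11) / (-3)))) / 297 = -1922 / 5489649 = -0.00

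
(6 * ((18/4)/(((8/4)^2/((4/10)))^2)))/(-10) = -27/1000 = -0.03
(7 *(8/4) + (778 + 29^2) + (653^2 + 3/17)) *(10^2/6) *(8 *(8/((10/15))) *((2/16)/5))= 291068680/17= 17121687.06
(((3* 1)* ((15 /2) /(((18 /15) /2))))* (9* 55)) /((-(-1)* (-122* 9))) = -4125 /244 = -16.91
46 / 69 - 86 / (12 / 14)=-299 / 3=-99.67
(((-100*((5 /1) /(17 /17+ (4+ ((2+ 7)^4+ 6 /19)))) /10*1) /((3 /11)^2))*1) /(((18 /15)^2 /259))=-18.41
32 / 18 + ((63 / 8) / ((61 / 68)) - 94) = -91621 / 1098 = -83.44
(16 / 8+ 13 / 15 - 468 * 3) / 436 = -21017 / 6540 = -3.21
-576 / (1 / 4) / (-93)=768 / 31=24.77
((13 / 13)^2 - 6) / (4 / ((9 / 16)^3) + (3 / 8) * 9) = -5832 / 30151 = -0.19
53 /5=10.60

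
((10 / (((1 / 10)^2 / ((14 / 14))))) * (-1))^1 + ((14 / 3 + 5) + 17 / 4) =-11833 / 12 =-986.08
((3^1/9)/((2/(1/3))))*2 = 1/9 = 0.11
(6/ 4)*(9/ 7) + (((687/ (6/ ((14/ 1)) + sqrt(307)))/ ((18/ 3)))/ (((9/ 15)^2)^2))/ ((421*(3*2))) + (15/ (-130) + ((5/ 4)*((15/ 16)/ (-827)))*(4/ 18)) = 1.83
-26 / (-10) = 13 / 5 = 2.60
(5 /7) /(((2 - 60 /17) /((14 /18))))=-85 /234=-0.36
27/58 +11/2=173/29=5.97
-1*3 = -3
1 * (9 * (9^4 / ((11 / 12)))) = 708588 / 11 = 64417.09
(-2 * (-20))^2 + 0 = 1600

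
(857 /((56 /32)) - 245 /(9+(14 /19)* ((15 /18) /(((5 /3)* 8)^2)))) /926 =88612474 /177415581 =0.50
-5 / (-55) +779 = 8570 / 11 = 779.09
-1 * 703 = -703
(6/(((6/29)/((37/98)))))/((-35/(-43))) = 13.45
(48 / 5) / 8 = 6 / 5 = 1.20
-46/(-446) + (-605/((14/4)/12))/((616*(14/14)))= -35668/10927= -3.26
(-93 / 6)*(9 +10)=-589 / 2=-294.50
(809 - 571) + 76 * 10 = 998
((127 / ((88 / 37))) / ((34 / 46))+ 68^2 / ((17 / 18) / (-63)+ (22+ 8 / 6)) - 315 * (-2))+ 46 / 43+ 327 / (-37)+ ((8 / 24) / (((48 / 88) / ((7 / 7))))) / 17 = 505724962140877 / 566441426232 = 892.81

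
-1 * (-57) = 57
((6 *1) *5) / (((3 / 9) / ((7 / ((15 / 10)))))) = 420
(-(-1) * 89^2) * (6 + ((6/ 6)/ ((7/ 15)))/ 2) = 784179/ 14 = 56012.79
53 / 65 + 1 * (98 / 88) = 5517 / 2860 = 1.93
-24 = -24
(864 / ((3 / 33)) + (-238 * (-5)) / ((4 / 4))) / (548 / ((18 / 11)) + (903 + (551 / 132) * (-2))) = 2117412 / 243449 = 8.70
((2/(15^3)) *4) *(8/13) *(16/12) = 256/131625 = 0.00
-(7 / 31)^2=-49 / 961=-0.05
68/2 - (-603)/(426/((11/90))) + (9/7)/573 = 194649229/5695620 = 34.18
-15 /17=-0.88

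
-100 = -100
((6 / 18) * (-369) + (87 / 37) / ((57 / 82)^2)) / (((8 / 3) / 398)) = -942013663 / 53428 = -17631.46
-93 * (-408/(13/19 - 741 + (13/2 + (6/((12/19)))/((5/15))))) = -80104/1489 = -53.80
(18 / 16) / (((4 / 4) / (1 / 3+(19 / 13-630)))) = -18375 / 26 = -706.73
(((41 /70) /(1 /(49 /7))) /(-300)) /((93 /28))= -287 /69750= -0.00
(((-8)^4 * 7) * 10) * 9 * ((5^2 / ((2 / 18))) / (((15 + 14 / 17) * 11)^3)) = 2852527104000 / 25908060079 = 110.10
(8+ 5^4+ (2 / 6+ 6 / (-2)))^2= 3575881 / 9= 397320.11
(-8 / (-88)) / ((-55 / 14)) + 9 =5431 / 605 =8.98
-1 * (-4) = 4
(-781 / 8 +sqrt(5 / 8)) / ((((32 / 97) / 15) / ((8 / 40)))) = -880.59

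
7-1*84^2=-7049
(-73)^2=5329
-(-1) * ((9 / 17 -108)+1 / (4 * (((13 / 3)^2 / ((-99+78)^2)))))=-1167579 / 11492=-101.60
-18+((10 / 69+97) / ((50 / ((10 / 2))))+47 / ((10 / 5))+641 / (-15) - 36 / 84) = -67493 / 2415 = -27.95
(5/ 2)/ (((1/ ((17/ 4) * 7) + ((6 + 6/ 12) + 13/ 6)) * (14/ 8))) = 255/ 1553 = 0.16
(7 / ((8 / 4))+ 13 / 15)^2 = 17161 / 900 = 19.07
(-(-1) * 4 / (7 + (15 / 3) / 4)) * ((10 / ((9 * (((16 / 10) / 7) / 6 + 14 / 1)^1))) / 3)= 2800 / 218889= 0.01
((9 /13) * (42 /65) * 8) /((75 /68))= 68544 /21125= 3.24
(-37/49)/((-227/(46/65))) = 1702/722995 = 0.00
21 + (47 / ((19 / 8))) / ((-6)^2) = 3685 / 171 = 21.55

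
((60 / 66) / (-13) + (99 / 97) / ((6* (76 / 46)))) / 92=34817 / 96986032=0.00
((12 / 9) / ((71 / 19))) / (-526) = -38 / 56019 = -0.00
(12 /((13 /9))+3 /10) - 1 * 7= 209 /130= 1.61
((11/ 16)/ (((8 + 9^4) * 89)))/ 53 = 11/ 495775568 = 0.00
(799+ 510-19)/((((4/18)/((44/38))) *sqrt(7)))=127710 *sqrt(7)/133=2540.52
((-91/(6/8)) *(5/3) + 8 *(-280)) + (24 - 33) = -2451.22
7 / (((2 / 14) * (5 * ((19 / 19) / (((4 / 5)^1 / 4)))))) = 1.96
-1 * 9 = -9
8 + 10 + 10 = 28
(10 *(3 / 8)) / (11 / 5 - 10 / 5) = 75 / 4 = 18.75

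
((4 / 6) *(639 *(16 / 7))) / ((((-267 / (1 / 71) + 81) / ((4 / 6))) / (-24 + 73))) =-7952 / 4719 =-1.69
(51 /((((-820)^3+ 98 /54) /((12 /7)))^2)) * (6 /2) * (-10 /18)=-8922960 /10859422238449637445649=-0.00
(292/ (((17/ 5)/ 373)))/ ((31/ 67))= 36486860/ 527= 69235.03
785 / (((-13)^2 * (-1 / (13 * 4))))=-3140 / 13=-241.54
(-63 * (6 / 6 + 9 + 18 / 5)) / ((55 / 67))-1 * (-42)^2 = -772128 / 275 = -2807.74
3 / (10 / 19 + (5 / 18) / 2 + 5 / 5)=2052 / 1139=1.80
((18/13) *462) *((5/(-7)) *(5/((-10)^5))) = 0.02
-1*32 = -32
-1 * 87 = -87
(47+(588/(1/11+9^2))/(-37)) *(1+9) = 3861800/8251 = 468.04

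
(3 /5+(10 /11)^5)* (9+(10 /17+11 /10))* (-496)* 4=-1772097888992 /68446675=-25890.20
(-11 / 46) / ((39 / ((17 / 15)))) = -0.01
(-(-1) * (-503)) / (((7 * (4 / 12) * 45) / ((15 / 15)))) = -503 / 105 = -4.79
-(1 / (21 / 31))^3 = -3.22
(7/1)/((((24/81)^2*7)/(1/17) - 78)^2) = 3720087/2425168516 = 0.00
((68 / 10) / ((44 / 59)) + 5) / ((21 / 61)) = 94733 / 2310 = 41.01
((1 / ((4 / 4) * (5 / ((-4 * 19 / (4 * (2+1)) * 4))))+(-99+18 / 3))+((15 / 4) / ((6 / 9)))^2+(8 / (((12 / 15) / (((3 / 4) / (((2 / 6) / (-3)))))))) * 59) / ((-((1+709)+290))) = 4.05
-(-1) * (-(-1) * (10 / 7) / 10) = 1 / 7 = 0.14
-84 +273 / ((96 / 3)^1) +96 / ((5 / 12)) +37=30709 / 160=191.93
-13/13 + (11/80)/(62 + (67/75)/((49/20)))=-731791/733408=-1.00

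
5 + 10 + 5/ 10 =31/ 2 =15.50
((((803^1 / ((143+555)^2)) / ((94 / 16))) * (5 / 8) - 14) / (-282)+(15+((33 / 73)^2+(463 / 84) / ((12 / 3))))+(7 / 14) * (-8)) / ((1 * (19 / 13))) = 79112691491137681 / 9153457477805424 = 8.64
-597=-597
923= 923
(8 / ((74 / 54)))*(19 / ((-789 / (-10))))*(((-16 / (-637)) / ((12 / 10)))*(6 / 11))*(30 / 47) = 32832000 / 3204700499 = 0.01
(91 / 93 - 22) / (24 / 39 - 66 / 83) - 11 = 1910983 / 18042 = 105.92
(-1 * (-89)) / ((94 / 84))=79.53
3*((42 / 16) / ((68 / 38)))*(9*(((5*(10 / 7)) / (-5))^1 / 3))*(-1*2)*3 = 7695 / 68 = 113.16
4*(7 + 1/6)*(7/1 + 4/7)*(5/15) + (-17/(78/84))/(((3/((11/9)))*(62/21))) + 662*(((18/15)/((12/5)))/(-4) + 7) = 156432559/33852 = 4621.07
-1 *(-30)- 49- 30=-49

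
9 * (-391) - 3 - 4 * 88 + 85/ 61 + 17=-235192/ 61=-3855.61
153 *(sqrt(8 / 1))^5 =19584 *sqrt(2) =27695.96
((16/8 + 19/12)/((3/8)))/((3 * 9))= 86/243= 0.35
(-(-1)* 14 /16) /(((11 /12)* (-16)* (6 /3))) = -21 /704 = -0.03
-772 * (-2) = 1544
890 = 890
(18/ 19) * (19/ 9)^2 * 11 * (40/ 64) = 1045/ 36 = 29.03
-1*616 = -616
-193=-193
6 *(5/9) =10/3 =3.33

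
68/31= 2.19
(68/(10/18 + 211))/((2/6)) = 27/28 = 0.96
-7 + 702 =695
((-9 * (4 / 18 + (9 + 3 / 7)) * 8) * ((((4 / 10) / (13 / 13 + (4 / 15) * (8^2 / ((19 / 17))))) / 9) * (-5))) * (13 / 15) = 2402816 / 292131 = 8.23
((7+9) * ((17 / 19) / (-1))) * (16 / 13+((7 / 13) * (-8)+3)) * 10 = 2720 / 247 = 11.01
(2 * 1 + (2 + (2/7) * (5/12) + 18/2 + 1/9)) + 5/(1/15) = 11117/126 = 88.23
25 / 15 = 5 / 3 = 1.67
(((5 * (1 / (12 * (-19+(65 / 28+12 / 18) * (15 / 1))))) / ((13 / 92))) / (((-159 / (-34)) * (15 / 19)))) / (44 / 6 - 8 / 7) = 1456084 / 291415995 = 0.00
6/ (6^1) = 1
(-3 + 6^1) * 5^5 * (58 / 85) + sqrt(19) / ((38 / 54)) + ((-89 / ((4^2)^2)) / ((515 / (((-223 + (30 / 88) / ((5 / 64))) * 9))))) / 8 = 27 * sqrt(19) / 19 + 252348309777 / 39446528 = 6403.42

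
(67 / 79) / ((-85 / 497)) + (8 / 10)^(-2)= -364909 / 107440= -3.40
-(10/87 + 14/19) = -1408/1653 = -0.85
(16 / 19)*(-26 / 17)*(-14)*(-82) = -1478.54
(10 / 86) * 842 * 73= 307330 / 43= 7147.21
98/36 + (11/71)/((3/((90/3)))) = 5459/1278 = 4.27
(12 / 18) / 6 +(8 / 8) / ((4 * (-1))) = -5 / 36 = -0.14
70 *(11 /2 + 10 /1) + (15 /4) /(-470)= 407957 /376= 1084.99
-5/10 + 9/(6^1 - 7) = -19/2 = -9.50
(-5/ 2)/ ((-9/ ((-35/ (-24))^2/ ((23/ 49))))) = 300125/ 238464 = 1.26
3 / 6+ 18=37 / 2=18.50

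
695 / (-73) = -695 / 73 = -9.52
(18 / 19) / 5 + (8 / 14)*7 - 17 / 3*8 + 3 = -10871 / 285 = -38.14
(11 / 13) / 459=11 / 5967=0.00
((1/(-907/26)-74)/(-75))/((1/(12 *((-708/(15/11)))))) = -697223296/113375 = -6149.71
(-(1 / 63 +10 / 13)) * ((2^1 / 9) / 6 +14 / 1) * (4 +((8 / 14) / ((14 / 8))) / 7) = -338251436 / 7584759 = -44.60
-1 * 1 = -1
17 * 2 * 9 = 306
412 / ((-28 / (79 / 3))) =-8137 / 21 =-387.48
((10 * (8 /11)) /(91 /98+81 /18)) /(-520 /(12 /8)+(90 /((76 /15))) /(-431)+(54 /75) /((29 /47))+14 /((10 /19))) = -524958000 /124974999281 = -0.00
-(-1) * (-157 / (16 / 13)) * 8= -2041 / 2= -1020.50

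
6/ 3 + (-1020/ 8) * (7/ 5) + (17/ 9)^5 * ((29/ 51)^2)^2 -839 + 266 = -7145622977/ 9565938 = -746.99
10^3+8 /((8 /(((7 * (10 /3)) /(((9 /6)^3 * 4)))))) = 81140 /81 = 1001.73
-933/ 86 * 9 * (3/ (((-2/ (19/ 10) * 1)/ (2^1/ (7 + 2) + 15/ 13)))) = 382.92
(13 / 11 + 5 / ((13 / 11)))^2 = 599076 / 20449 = 29.30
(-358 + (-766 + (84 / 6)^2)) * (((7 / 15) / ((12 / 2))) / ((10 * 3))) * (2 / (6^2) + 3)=-8932 / 1215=-7.35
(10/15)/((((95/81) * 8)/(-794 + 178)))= -4158/95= -43.77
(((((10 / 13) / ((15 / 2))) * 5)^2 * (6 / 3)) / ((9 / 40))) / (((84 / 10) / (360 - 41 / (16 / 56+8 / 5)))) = 893000000 / 9486477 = 94.13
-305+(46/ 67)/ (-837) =-17104141/ 56079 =-305.00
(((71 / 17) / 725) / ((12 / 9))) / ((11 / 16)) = 852 / 135575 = 0.01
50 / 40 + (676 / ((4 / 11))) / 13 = 577 / 4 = 144.25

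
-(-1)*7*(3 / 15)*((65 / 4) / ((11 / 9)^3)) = 66339 / 5324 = 12.46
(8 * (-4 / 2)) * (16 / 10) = -128 / 5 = -25.60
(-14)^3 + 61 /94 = -257875 /94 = -2743.35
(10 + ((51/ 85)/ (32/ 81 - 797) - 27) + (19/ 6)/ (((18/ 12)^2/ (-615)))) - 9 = -2588745187/ 2903625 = -891.56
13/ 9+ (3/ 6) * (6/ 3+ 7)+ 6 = 215/ 18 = 11.94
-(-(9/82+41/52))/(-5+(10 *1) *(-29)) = -383/125788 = -0.00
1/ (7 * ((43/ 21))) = 3/ 43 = 0.07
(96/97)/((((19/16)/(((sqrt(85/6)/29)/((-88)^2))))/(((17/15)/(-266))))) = -0.00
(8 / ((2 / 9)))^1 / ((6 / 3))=18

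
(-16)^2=256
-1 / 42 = -0.02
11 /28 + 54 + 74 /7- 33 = 895 /28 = 31.96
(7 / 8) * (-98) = -343 / 4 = -85.75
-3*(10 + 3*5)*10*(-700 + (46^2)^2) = -3357567000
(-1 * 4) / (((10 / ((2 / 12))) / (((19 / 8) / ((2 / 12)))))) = -19 / 20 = -0.95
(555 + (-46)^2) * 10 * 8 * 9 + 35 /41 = 78847955 /41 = 1923120.85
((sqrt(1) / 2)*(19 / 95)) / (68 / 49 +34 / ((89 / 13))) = 4361 / 277100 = 0.02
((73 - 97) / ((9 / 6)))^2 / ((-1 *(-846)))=128 / 423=0.30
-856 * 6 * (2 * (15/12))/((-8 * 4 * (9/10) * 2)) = 2675/12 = 222.92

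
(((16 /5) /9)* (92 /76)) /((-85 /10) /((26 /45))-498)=-19136 /22795155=-0.00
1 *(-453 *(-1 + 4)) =-1359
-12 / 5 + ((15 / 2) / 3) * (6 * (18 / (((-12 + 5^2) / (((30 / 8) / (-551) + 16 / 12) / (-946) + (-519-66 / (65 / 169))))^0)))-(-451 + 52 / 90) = 32311 / 45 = 718.02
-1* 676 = -676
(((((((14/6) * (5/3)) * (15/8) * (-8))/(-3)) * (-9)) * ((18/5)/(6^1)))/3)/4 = -8.75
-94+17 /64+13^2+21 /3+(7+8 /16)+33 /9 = 17939 /192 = 93.43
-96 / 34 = -48 / 17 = -2.82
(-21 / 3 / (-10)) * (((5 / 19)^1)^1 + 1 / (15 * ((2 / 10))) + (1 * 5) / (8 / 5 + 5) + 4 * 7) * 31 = 266259 / 418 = 636.98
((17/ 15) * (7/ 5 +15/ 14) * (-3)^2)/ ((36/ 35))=2941/ 120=24.51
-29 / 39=-0.74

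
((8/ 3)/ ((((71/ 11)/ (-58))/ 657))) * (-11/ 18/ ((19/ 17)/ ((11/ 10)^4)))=63756708829/ 5058750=12603.25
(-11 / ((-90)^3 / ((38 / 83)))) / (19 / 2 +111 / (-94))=9823 / 11829118500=0.00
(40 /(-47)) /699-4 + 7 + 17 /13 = 4.31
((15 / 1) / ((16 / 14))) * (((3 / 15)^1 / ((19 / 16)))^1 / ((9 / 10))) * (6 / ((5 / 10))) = 560 / 19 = 29.47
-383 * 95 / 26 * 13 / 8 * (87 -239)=691315 / 2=345657.50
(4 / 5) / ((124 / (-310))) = -2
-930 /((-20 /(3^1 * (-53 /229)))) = -32.29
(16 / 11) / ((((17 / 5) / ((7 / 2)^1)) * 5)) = 56 / 187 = 0.30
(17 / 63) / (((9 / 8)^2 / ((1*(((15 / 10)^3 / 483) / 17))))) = 8 / 91287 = 0.00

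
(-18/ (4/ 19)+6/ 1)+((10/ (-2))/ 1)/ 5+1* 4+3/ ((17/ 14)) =-2517/ 34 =-74.03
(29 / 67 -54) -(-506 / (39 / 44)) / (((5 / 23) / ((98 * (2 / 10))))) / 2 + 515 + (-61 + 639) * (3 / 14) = 26320.19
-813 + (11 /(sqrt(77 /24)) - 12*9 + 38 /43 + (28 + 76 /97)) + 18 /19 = -70562153 /79249 + 2*sqrt(462) /7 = -884.24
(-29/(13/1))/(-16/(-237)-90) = 6873/277082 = 0.02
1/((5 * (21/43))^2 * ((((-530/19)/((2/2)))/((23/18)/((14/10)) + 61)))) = -274056931/736249500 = -0.37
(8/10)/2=0.40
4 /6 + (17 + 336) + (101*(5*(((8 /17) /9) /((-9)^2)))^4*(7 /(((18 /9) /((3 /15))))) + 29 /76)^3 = 2038076690586337954331109744188828819242504028026793913701 /5761799919733355957518877055475152292486329939213187776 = 353.72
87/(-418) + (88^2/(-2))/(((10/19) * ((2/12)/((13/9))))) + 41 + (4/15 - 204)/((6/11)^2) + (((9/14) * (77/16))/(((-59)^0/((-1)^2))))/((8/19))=-93026347181/1444608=-64395.56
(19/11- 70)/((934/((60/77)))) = -22530/395549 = -0.06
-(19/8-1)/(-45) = 11/360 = 0.03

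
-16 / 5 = -3.20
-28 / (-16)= 1.75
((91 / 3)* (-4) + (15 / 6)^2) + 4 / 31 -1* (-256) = 52469 / 372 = 141.05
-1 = -1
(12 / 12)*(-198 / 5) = -198 / 5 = -39.60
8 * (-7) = -56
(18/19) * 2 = 1.89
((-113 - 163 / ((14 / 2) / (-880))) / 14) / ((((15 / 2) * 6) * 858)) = 10973 / 291060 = 0.04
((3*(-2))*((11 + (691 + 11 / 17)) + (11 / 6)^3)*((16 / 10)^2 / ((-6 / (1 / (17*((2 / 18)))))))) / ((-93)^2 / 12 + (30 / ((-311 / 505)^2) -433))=1150812766112 / 439472611275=2.62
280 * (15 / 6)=700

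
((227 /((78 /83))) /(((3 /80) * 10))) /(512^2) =0.00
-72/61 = -1.18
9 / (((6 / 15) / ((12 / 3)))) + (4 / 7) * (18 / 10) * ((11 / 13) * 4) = 42534 / 455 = 93.48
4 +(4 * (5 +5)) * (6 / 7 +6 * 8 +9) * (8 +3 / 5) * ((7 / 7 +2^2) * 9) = 895632.57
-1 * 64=-64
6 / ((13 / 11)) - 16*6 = -1182 / 13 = -90.92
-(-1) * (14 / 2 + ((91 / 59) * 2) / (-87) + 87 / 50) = 2234021 / 256650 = 8.70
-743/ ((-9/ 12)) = 2972/ 3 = 990.67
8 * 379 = 3032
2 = 2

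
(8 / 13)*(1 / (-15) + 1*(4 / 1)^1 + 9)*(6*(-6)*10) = -2865.23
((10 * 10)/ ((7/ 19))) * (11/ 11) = 1900/ 7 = 271.43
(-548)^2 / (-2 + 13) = 300304 / 11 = 27300.36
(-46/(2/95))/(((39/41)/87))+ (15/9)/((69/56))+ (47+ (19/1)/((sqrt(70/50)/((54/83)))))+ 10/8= -2150581097/10764+ 1026 *sqrt(35)/581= -199783.41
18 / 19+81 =1557 / 19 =81.95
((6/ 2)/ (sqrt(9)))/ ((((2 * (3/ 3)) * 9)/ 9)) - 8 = -15/ 2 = -7.50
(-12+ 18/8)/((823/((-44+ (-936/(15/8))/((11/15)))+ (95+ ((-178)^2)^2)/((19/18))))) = -3875962093185/344014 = -11266873.13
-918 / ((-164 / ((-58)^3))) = -44778204 / 41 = -1092151.32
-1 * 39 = -39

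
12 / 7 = 1.71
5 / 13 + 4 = 57 / 13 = 4.38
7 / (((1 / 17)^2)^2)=584647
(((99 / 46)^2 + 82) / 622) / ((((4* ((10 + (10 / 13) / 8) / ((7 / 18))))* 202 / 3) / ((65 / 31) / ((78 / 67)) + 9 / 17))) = 17560835461 / 378296041521600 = 0.00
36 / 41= 0.88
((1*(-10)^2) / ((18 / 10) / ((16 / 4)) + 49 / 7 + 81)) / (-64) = -0.02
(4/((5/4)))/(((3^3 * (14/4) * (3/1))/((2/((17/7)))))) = 64/6885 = 0.01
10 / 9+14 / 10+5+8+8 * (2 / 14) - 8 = 2726 / 315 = 8.65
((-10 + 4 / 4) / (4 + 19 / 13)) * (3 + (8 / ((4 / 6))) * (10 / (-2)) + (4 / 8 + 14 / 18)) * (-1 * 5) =-65195 / 142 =-459.12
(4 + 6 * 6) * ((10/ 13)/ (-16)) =-25/ 13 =-1.92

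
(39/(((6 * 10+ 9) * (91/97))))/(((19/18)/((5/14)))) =4365/21413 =0.20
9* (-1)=-9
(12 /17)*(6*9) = 648 /17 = 38.12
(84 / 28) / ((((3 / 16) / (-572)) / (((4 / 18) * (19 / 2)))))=-173888 / 9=-19320.89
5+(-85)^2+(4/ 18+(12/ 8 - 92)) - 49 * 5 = 124105/ 18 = 6894.72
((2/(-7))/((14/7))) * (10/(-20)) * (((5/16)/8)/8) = 5/14336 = 0.00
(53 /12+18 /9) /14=11 /24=0.46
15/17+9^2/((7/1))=1482/119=12.45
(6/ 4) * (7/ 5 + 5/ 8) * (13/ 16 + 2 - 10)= -5589/ 256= -21.83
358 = 358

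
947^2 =896809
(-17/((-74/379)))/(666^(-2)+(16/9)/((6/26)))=38619342/3417025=11.30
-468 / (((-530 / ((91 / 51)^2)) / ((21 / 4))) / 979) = 2213238027 / 153170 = 14449.55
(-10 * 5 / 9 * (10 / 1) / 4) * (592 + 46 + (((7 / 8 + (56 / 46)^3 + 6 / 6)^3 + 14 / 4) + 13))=-81187839090637839125 / 8299711464021504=-9782.01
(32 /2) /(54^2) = 4 /729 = 0.01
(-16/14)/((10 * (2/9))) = -18/35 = -0.51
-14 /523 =-0.03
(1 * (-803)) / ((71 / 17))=-13651 / 71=-192.27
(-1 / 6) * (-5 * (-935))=-4675 / 6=-779.17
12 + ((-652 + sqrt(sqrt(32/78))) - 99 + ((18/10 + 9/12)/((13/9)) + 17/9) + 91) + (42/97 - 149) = -179975333/226980 + 2* 39^(3/4)/39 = -792.11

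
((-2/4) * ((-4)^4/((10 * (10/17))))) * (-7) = 3808/25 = 152.32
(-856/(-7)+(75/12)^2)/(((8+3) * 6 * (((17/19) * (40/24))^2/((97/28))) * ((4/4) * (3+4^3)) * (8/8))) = 111669213/1964547200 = 0.06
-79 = -79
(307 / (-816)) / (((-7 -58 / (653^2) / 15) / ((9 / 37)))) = 5890840335 / 450595502192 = 0.01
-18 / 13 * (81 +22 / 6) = -1524 / 13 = -117.23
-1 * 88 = -88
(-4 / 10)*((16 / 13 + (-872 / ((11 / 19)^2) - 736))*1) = 10496176 / 7865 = 1334.54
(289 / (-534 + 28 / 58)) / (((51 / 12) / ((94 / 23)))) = -23171 / 44482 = -0.52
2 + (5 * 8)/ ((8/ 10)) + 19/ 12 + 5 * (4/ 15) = 659/ 12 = 54.92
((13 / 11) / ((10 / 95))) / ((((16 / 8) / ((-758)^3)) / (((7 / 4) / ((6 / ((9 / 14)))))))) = -40339994799 / 88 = -458409031.81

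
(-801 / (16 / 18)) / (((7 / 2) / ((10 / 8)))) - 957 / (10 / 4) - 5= -709.63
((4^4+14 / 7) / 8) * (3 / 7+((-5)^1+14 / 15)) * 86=-353159 / 35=-10090.26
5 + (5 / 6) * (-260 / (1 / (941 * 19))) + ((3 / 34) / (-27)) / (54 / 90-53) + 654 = -310516124047 / 80172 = -3873124.33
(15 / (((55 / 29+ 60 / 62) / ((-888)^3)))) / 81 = -23314968064 / 515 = -45271782.65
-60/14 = -30/7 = -4.29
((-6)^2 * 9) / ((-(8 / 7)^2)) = -3969 / 16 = -248.06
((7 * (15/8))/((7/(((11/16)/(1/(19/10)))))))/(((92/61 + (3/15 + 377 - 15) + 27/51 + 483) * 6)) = 98515/204470784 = 0.00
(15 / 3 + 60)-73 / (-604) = 39333 / 604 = 65.12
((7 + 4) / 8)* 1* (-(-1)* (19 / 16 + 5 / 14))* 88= 20933 / 112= 186.90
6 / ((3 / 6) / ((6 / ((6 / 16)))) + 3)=192 / 97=1.98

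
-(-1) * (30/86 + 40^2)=68815/43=1600.35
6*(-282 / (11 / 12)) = -20304 / 11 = -1845.82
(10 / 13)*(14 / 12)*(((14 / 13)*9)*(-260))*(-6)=176400 / 13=13569.23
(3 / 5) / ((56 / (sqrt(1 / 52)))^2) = 3 / 815360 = 0.00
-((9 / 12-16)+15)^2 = -1 / 16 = -0.06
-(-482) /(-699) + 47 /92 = -11491 /64308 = -0.18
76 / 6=38 / 3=12.67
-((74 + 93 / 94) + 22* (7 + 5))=-31865 / 94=-338.99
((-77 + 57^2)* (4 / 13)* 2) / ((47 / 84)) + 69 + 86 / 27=4518739 / 1269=3560.87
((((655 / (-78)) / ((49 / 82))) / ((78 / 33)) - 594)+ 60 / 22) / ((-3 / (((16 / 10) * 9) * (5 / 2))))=652814398 / 91091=7166.62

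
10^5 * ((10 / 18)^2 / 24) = 312500 / 243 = 1286.01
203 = 203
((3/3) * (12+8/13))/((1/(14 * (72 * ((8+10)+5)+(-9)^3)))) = 2128392/13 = 163722.46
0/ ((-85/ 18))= 0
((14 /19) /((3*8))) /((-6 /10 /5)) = -175 /684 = -0.26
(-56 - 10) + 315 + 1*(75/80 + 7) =256.94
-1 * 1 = -1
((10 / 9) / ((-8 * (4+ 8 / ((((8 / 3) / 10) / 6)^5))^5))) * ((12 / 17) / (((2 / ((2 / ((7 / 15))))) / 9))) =-230400 / 25460093490019123356673515732455749629327419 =-0.00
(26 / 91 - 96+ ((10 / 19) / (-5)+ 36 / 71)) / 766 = -450018 / 3616669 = -0.12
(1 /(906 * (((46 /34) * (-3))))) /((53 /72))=-0.00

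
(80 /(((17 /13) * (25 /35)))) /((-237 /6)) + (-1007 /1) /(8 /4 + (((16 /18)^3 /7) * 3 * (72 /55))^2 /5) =-733870828031117 /1473724216838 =-497.97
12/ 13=0.92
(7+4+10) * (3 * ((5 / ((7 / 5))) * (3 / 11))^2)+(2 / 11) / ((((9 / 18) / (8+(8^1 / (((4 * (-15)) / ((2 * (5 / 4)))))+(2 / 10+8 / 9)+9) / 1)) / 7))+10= 4381919 / 38115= 114.97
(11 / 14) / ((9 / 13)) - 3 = -235 / 126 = -1.87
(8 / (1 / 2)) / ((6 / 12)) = 32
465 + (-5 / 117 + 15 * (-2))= 50890 / 117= 434.96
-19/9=-2.11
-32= -32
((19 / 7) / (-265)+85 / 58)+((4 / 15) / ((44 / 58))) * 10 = 17647349 / 3550470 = 4.97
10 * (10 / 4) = 25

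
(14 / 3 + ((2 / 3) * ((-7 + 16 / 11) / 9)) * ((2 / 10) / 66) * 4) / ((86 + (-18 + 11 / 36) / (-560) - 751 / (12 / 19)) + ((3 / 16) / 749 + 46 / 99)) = -0.00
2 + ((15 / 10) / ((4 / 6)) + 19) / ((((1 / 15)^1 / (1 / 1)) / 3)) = 3833 / 4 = 958.25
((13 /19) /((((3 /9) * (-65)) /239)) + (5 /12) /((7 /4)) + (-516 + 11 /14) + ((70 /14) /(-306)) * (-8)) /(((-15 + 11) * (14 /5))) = 106301719 /2279088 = 46.64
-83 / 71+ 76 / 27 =3155 / 1917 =1.65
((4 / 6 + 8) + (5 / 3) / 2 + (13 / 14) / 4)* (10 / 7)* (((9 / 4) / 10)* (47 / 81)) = 25615 / 14112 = 1.82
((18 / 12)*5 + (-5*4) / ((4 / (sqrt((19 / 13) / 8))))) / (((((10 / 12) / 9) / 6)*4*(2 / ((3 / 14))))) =729 / 56 -243*sqrt(494) / 1456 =9.31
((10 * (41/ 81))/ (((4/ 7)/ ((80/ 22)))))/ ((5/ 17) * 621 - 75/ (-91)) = 4439890/ 25289253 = 0.18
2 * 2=4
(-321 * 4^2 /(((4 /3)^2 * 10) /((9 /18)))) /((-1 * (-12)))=-963 /80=-12.04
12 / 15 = 4 / 5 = 0.80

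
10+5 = 15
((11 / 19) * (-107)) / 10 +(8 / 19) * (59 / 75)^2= -5.93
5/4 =1.25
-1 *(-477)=477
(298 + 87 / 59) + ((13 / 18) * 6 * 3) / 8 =301.10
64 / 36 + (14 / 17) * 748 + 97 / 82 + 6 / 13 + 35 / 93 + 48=198612649 / 297414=667.80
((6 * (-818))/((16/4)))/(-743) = 1227/743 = 1.65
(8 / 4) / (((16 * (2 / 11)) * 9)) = 11 / 144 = 0.08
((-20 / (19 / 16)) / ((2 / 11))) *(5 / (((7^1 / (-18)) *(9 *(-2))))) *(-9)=79200 / 133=595.49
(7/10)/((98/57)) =57/140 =0.41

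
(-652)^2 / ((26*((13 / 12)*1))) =2550624 / 169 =15092.45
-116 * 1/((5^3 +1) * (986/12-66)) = -116/2037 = -0.06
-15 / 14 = -1.07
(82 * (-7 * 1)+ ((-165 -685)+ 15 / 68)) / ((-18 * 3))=96817 / 3672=26.37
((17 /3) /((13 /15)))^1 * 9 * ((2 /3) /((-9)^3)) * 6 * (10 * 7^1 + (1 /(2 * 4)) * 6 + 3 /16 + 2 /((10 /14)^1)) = -100283 /4212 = -23.81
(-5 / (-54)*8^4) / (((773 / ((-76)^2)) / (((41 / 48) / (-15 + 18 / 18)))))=-172.90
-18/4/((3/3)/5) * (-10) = 225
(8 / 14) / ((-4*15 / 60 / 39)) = -156 / 7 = -22.29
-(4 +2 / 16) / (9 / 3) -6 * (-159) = 7621 / 8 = 952.62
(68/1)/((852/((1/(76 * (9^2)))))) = 0.00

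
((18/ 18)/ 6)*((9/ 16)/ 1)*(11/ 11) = 3/ 32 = 0.09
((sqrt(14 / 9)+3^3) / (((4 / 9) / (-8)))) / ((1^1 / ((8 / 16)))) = -243- 3 * sqrt(14) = -254.22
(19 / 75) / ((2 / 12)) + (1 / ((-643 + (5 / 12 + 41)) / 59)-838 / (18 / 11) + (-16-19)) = -886349302 / 1624275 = -545.69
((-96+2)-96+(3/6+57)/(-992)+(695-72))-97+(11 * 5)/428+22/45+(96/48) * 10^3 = 22321058771/9552960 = 2336.56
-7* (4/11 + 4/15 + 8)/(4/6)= -4984/55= -90.62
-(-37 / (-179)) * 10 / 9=-370 / 1611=-0.23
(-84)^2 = 7056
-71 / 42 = -1.69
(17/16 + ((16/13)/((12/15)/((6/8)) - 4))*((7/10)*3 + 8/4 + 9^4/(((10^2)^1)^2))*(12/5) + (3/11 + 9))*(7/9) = 55514137/12870000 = 4.31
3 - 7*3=-18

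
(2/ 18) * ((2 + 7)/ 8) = 1/ 8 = 0.12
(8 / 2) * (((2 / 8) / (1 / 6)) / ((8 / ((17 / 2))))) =51 / 8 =6.38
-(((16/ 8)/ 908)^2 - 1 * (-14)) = -2885625/ 206116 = -14.00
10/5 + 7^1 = 9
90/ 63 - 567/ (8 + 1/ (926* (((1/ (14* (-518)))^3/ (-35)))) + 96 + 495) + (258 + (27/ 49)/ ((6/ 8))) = 28361699616081089/ 109015004816291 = 260.16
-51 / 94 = -0.54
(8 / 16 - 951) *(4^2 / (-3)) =15208 / 3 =5069.33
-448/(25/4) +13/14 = -24763/350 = -70.75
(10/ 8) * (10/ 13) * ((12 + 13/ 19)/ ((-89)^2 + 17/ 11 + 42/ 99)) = 198825/ 129160252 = 0.00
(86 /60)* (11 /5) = 473 /150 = 3.15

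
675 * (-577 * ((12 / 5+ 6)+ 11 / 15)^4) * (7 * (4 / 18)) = -2845680366158 / 675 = -4215822764.68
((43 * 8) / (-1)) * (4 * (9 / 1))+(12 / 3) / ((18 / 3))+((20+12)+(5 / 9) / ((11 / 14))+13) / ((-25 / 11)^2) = -2784259 / 225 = -12374.48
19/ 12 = 1.58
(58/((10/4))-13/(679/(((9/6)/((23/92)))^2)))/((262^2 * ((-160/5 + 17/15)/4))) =-229272/5395023697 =-0.00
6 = 6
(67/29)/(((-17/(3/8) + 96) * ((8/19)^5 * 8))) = 26194521/60817408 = 0.43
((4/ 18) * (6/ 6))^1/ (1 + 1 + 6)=1/ 36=0.03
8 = 8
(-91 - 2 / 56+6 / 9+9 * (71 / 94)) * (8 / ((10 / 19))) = -1270.28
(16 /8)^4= 16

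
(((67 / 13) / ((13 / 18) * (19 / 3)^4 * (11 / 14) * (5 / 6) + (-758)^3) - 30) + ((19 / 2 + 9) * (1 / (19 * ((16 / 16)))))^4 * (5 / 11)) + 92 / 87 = -39481678905287888720562589 / 1383672612247478213513424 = -28.53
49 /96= 0.51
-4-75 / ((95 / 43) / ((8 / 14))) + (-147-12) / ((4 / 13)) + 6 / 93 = -8907065 / 16492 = -540.08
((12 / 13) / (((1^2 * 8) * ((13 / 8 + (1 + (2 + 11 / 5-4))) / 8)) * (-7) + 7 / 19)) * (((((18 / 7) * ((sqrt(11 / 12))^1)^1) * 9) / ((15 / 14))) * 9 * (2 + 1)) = -26.56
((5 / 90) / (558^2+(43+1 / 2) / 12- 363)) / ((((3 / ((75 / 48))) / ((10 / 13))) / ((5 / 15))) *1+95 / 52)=26000 / 1355788586151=0.00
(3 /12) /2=1 /8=0.12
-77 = -77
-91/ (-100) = 91/ 100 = 0.91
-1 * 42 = -42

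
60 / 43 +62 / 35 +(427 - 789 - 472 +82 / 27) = -33637498 / 40635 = -827.80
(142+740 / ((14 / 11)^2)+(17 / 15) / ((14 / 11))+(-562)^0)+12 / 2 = 891889 / 1470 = 606.73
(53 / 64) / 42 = 53 / 2688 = 0.02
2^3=8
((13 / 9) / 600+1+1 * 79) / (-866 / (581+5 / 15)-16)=-47089417 / 10294425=-4.57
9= 9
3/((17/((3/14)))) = 9/238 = 0.04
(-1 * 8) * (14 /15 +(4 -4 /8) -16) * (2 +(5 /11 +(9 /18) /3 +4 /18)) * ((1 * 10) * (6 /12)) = 1315.56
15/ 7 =2.14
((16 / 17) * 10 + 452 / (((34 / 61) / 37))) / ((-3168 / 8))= -255121 / 3366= -75.79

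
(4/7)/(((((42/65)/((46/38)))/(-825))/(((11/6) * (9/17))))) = -13567125/15827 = -857.21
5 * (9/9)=5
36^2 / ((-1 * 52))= -24.92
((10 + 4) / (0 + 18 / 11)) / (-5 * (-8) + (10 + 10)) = 77 / 540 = 0.14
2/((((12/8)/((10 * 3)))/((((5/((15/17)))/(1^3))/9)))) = 680/27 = 25.19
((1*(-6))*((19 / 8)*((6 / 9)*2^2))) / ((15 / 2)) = -76 / 15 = -5.07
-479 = -479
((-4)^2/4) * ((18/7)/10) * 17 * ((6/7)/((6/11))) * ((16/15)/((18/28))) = 23936/525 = 45.59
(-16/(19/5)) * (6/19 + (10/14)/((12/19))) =-46180/7581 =-6.09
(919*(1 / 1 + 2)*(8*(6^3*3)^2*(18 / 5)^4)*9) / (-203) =-8750025016713216 / 126875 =-68965714417.44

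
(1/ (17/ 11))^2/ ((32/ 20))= 605/ 2312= 0.26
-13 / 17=-0.76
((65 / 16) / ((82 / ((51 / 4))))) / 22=3315 / 115456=0.03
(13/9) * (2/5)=26/45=0.58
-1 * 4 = -4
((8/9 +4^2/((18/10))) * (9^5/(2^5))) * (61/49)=4402431/196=22461.38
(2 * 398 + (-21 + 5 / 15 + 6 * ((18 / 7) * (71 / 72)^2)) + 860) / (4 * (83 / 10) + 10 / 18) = 8317695 / 170128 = 48.89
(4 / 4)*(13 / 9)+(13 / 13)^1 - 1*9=-59 / 9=-6.56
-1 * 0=0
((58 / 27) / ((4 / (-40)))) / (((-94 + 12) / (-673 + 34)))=-20590 / 123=-167.40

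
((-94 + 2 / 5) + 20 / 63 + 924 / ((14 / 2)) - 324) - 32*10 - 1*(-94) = -161054 / 315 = -511.28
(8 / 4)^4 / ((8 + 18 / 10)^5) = 50000 / 282475249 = 0.00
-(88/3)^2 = -7744/9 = -860.44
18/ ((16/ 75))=675/ 8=84.38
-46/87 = -0.53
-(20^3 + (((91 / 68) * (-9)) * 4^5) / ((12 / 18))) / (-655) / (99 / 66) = -356992 / 33405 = -10.69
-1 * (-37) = 37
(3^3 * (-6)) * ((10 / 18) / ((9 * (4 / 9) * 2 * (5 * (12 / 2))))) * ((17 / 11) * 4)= -2.32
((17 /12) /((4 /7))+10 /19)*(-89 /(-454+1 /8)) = 243949 /413934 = 0.59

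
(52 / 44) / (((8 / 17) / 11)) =221 / 8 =27.62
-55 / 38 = -1.45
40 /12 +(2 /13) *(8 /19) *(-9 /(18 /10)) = 2230 /741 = 3.01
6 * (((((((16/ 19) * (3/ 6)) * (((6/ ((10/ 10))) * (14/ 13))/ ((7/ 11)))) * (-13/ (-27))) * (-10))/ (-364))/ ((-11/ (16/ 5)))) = -512/ 5187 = -0.10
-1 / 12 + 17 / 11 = 193 / 132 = 1.46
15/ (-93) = -5/ 31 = -0.16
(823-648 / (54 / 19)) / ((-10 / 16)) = -952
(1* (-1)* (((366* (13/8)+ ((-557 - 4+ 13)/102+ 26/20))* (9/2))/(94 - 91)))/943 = -602491/641240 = -0.94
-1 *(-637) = 637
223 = 223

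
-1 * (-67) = 67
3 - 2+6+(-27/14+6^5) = 108935/14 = 7781.07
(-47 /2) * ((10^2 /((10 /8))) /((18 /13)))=-12220 /9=-1357.78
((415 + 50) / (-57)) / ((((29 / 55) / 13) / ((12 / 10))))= -241.36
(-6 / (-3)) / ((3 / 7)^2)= 98 / 9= 10.89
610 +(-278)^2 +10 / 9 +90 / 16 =5608853 / 72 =77900.74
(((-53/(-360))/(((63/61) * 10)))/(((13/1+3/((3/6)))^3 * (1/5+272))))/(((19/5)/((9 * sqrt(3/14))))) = 3233 * sqrt(42)/2503001424672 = 0.00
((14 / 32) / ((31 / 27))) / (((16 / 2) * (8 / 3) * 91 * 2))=81 / 825344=0.00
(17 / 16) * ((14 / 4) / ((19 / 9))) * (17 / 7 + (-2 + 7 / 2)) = 8415 / 1216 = 6.92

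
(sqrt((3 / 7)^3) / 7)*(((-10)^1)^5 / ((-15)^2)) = -17.81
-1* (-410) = 410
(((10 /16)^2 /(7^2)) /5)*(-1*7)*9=-45 /448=-0.10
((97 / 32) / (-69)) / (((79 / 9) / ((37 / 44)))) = -10767 / 2558336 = -0.00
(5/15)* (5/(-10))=-1/6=-0.17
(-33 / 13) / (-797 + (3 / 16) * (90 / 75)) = 1320 / 414323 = 0.00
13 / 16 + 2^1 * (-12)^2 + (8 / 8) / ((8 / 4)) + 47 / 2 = 5005 / 16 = 312.81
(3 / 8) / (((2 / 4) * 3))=1 / 4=0.25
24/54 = 4/9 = 0.44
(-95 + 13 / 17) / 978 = -267 / 2771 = -0.10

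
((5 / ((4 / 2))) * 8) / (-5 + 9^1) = 5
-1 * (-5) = 5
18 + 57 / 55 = 1047 / 55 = 19.04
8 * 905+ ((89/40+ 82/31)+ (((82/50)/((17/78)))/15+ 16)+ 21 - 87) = 3791960943/527000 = 7195.37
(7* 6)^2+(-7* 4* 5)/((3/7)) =4312/3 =1437.33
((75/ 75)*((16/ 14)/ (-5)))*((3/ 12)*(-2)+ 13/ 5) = -12/ 25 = -0.48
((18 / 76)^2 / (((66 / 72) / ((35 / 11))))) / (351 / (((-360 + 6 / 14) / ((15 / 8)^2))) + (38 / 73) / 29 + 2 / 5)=-690572174400 / 10689363285293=-0.06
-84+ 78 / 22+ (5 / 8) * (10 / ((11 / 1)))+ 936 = 37669 / 44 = 856.11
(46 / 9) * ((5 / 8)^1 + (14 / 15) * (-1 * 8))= -18883 / 540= -34.97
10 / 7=1.43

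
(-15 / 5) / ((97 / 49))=-147 / 97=-1.52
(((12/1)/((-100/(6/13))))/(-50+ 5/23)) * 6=2484/372125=0.01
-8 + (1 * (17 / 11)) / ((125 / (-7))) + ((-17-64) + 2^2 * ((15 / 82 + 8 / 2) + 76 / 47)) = -65.89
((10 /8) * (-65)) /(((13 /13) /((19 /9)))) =-6175 /36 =-171.53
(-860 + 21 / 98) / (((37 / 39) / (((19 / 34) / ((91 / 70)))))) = -3430545 / 8806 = -389.57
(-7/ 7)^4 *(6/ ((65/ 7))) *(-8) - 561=-36801/ 65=-566.17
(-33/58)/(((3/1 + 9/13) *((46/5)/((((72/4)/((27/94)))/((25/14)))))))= -47047/80040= -0.59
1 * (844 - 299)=545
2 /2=1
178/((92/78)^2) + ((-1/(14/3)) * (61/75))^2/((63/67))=522487012153/4082557500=127.98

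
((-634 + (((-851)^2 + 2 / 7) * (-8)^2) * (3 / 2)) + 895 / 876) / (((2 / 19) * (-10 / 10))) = -8099949618979 / 12264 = -660465559.28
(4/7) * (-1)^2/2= 2/7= 0.29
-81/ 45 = -9/ 5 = -1.80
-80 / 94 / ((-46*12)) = 5 / 3243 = 0.00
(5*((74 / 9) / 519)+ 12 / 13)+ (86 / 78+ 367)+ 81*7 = 56843095 / 60723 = 936.10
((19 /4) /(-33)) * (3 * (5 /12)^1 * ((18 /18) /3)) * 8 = -95 /198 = -0.48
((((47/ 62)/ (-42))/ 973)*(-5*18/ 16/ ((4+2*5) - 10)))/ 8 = 0.00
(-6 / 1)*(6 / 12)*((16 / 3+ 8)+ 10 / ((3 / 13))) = -170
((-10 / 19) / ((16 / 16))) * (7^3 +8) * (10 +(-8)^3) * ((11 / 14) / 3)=3230370 / 133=24288.50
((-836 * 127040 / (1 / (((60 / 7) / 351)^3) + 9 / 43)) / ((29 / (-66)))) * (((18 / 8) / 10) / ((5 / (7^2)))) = 590765635891200 / 76116177997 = 7761.37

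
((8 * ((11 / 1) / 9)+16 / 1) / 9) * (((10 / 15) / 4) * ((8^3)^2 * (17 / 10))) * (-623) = -161029292032 / 1215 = -132534396.73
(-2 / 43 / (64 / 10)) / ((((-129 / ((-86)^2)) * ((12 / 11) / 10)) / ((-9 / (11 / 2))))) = -25 / 4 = -6.25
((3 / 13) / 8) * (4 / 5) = 3 / 130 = 0.02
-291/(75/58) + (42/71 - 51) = -488921/1775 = -275.45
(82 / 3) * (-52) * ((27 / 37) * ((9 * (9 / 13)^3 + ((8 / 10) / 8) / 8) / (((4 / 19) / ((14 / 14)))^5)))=-7521077.28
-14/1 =-14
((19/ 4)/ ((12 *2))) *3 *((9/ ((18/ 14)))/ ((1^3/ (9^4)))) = 27269.16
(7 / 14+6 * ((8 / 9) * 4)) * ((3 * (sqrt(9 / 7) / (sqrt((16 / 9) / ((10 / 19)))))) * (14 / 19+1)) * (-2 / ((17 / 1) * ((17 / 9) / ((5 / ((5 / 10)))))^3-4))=7090800750 * sqrt(1330) / 7157674433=36.13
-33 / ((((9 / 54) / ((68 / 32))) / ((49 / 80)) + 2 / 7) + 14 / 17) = -26.67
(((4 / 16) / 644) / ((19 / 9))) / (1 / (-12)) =-27 / 12236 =-0.00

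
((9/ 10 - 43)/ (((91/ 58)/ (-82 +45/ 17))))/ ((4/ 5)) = 16469941/ 6188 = 2661.59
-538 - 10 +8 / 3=-1636 / 3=-545.33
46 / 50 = 23 / 25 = 0.92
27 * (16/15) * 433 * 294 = 3666297.60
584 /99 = 5.90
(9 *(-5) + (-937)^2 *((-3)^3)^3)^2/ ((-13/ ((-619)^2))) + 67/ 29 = -3318335144666182607508688025/ 377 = -8801949985851943255991215.00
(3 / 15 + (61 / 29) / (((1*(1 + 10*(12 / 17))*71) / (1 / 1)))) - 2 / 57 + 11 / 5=190419487 / 80393655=2.37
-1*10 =-10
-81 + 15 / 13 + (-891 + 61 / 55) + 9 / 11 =-692777 / 715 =-968.92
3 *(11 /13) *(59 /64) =1947 /832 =2.34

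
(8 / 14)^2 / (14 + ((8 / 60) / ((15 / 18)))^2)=5000 / 214767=0.02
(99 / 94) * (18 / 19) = 891 / 893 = 1.00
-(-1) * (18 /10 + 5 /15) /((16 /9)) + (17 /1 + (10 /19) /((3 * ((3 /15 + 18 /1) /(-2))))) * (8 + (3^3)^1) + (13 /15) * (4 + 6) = 746177 /1235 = 604.19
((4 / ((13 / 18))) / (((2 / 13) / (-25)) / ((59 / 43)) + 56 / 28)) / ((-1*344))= -13275 / 1645352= -0.01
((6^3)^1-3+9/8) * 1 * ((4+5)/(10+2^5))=5139/112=45.88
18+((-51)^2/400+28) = 21001/400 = 52.50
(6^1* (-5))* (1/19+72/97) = -43950/1843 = -23.85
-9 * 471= -4239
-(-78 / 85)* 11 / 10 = 429 / 425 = 1.01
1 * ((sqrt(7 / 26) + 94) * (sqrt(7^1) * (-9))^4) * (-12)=-362639592 - 1928934 * sqrt(182) / 13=-364641341.41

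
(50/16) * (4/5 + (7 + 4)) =295/8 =36.88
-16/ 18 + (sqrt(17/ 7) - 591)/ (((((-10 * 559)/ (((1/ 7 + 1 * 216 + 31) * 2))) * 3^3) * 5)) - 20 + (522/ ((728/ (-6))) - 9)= -11904751/ 352170 - 346 * sqrt(119)/ 3697785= -33.81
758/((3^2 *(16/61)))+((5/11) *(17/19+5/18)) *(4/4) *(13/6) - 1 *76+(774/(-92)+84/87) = 7190652113/30111048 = 238.80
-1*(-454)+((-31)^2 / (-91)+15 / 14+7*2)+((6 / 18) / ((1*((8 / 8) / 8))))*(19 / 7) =254299 / 546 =465.75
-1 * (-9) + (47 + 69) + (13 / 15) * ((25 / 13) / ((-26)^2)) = 253505 / 2028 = 125.00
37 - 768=-731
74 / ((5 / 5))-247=-173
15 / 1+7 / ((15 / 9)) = 19.20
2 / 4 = 1 / 2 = 0.50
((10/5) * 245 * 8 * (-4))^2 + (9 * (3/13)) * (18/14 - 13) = 22373476186/91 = 245862375.67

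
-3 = -3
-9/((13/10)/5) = -450/13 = -34.62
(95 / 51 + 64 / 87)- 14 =-11.40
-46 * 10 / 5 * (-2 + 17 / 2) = -598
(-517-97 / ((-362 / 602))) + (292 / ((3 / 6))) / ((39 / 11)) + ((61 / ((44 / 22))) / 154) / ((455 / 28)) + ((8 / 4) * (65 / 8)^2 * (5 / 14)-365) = -88498619543 / 173933760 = -508.81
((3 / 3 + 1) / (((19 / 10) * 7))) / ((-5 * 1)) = -4 / 133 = -0.03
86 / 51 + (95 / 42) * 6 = 5447 / 357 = 15.26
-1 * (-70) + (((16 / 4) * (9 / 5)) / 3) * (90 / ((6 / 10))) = 430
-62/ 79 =-0.78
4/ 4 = 1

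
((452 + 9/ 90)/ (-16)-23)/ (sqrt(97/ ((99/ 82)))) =-24603 * sqrt(87494)/ 1272640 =-5.72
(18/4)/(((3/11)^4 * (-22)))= -1331/36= -36.97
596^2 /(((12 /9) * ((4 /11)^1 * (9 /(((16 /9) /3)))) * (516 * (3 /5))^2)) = 0.50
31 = 31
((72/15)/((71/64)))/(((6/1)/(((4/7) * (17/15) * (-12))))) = -69632/12425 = -5.60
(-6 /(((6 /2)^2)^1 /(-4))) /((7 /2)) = 16 /21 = 0.76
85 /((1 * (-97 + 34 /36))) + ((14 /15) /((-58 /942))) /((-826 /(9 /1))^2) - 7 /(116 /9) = -4991196033 /3490816420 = -1.43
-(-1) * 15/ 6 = 5/ 2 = 2.50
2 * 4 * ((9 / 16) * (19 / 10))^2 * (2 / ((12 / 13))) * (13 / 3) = 549081 / 6400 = 85.79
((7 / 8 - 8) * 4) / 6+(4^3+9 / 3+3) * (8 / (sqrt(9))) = 2183 / 12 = 181.92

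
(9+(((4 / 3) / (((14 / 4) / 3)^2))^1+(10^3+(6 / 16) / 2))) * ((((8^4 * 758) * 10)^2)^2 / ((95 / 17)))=156381303162202072475825921327104000 / 931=167971324556608026289823800000000.00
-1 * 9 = -9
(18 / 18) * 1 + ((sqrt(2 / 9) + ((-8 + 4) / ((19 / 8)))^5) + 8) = -11269541 / 2476099 + sqrt(2) / 3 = -4.08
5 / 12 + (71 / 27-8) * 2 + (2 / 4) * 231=11359 / 108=105.18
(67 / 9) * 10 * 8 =5360 / 9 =595.56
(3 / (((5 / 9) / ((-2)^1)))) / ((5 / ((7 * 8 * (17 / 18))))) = -2856 / 25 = -114.24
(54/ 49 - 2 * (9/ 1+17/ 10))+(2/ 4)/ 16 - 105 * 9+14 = -7457931/ 7840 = -951.27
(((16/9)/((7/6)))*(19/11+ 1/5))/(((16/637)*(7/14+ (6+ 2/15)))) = 38584/2189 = 17.63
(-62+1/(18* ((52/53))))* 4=-57979/234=-247.77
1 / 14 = 0.07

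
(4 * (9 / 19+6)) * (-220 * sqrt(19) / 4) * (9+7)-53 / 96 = -432960 * sqrt(19) / 19-53 / 96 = -99328.39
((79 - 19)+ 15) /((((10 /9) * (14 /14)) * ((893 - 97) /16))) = 270 /199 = 1.36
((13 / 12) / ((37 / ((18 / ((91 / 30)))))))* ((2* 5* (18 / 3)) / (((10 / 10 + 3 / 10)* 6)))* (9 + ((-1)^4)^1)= 13.37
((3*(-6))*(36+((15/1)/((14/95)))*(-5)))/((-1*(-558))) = 6621/434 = 15.26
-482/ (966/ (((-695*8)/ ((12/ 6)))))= 669980/ 483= 1387.12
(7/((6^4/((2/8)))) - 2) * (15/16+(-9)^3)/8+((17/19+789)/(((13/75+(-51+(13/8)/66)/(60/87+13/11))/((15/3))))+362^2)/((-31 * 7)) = -7449777571578639025/17681817779232768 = -421.32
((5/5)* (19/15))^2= 361/225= 1.60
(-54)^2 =2916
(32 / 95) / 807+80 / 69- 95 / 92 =299123 / 2351060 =0.13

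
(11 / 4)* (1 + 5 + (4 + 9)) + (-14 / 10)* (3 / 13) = 13501 / 260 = 51.93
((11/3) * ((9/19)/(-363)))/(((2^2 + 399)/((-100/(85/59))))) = 1180/1431859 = 0.00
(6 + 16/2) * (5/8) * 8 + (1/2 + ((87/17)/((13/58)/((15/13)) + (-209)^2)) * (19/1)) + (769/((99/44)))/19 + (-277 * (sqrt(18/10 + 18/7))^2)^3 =-16819084853118665317441411/9473117337384750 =-1775454082.76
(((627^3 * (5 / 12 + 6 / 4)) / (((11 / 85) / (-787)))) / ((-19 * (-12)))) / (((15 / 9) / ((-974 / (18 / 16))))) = 6545955116899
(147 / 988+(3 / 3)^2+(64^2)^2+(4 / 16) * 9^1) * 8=33151785532 / 247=134217755.19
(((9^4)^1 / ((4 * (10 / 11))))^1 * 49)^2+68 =12505976540441 / 1600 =7816235337.78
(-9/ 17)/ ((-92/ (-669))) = -6021/ 1564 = -3.85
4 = 4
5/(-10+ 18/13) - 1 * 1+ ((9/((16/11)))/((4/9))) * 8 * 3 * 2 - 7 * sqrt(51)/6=74667/112 - 7 * sqrt(51)/6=658.34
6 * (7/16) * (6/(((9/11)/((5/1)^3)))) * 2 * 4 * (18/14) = 24750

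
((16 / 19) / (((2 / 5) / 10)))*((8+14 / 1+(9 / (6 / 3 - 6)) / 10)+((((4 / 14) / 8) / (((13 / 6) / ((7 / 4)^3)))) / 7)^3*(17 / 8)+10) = 29280303845045 / 43770707968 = 668.95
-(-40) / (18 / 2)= 40 / 9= 4.44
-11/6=-1.83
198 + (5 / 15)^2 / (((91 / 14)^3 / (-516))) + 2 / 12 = 197.96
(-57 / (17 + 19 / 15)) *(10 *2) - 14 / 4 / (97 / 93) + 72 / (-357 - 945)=-379610415 / 5767426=-65.82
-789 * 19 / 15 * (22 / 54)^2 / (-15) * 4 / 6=1209274 / 164025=7.37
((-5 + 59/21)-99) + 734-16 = 12953/21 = 616.81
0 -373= -373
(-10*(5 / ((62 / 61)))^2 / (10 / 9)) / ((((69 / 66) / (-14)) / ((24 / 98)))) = 110513700 / 154721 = 714.28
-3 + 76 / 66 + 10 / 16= -323 / 264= -1.22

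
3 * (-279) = -837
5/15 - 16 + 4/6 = -15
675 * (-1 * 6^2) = -24300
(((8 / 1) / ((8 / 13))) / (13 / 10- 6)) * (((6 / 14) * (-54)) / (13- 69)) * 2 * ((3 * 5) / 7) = -78975 / 16121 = -4.90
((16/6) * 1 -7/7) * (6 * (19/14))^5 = 1002820095/16807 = 59666.81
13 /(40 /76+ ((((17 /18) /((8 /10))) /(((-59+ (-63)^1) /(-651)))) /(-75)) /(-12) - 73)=-130178880 /725663989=-0.18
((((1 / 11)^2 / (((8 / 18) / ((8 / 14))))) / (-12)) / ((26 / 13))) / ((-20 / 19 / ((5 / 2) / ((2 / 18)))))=513 / 54208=0.01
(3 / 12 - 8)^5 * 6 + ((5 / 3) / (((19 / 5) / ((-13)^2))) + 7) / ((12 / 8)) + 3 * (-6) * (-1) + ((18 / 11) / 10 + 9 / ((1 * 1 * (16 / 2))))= -807418190057 / 4815360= -167675.56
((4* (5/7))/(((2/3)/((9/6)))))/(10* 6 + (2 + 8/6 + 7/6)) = 30/301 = 0.10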